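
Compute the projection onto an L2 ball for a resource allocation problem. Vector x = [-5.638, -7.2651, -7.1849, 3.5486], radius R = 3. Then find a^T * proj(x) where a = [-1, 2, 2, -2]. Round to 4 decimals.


Step 1: Compute ||x|| (intermediates to 6 decimals).
||x|| = sqrt((-5.638)^2 + (-7.2651)^2 + (-7.1849)^2 + 3.5486^2) = 12.197708
Step 2: Project.
Since ||x|| > R, scale = R/||x|| = 3/12.197708 = 0.245948, proj(x) = scale * x
proj(x) = [-1.386655, -1.786837, -1.767112, 0.872771]
Step 3: Dot product.
a^T * proj(x) = -1*(-1.386655) + 2*(-1.786837) + 2*(-1.767112) - 2*0.872771 = -7.4668


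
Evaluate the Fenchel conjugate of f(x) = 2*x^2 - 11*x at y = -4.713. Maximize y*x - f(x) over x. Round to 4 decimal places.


f*(y) = sup_x {y*x - a*x^2 - b*x} = sup_x {(y-b)*x - a*x^2}
FOC: (y - b) - 2a*x = 0 => x* = (y - b)/(2a)
x* = (-4.713 + 11)/(2*2) = 1.5718
f*(-4.713) = (y-b)^2/(4a) = (-4.713 + 11)^2/(4*2)
= 39.5264/8 = 4.9408


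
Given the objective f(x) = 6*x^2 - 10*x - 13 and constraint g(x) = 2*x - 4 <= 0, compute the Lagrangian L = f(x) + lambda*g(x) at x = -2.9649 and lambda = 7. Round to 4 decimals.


Step 1: Evaluate f(x).
f(-2.9649) = 6*(-2.9649)^2 - 10*(-2.9649) - 13 = 69.3928
Step 2: Evaluate g(x).
g(-2.9649) = 2*-2.9649 - 4 = -9.9298
Step 3: Compute Lagrangian.
L = 69.3928 + 7*-9.9298 = -0.1158


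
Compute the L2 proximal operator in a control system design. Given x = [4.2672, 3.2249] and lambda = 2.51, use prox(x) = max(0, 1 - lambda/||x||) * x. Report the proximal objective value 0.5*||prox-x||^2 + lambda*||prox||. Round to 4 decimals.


Step 1: Compute ||x||.
||x|| = 5.3487
Step 2: Compute scaling factor.
scale = max(0, 1 - 2.51/5.3487) = 0.5307
Step 3: prox(x) = [2.2647, 1.7116]
||prox(x)|| = 2.8387
Step 4: Proximal objective.
0.5*||prox-x||^2 = 3.1501
lambda*||prox|| = 7.1251
Total = 10.2753


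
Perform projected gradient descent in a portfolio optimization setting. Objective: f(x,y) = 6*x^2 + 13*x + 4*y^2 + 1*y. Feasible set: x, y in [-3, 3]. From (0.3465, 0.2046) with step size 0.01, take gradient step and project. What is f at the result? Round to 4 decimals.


Step 1: Compute gradient at (0.3465, 0.2046).
grad_x = 2*6*0.3465 + 13 = 17.158
grad_y = 2*4*0.2046 + 1 = 2.6368
Step 2: Gradient step.
x_raw = 0.3465 - 0.01*17.158 = 0.1749
y_raw = 0.2046 - 0.01*2.6368 = 0.1782
Step 3: Project onto [-3, 3].
x_proj = clip(0.1749) = 0.1749
y_proj = clip(0.1782) = 0.1782
Step 4: Evaluate f.
f(0.1749, 0.1782) = 2.7628


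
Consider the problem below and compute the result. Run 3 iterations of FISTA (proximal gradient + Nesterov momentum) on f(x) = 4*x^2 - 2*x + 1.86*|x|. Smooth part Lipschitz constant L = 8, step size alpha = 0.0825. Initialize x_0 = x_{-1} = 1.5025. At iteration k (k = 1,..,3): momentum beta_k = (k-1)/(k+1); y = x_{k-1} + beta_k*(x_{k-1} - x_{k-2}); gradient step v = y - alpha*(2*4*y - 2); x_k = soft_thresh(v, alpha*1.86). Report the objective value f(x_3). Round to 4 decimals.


FISTA on f(x) = 4*x^2 - 2*x + 1.86*|x|
L = 8, alpha = 0.0825
Iteration 1: beta = 0.0, y = 1.5025 + 0.0*(1.5025 - 1.5025) = 1.5025
  grad(y) = 10.02, v = y - alpha*grad = 0.6759
  prox(v) = soft_thresh(0.6759, 0.1535) = 0.5224
Iteration 2: beta = 0.3333, y = 0.5224 + 0.3333*(0.5224 - 1.5025) = 0.1957
  grad(y) = -0.4344, v = y - alpha*grad = 0.2315
  prox(v) = soft_thresh(0.2315, 0.1535) = 0.0781
Iteration 3: beta = 0.5, y = 0.0781 + 0.5*(0.0781 - 0.5224) = -0.1441
  grad(y) = -3.1525, v = y - alpha*grad = 0.116
  prox(v) = soft_thresh(0.116, 0.1535) = 0.0
f(x_3) = 4*0.0^2 - 2*0.0 + 1.86*|0.0| = 0.0


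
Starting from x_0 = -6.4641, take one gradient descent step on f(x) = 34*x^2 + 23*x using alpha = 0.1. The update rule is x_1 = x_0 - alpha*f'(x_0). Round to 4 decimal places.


We compute the gradient at x_0 and apply the update.
f'(x) = 68*x + 23
f'(-6.4641) = 68*-6.4641 + 23 = -416.5588
x_1 = -6.4641 - 0.1*-416.5588 = 35.1918


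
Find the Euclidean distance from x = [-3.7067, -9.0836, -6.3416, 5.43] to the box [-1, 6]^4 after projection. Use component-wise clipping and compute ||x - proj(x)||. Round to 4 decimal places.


Project each component onto [-1, 6].
clip(-3.7067) = -1.0, clip(-9.0836) = -1.0, clip(-6.3416) = -1.0, clip(5.43) = 5.43
Projection = [-1.0, -1.0, -1.0, 5.43]
Squared diffs: [7.3262, 65.3446, 28.5327, 0.0]
Distance = sqrt(101.2035) = 10.06


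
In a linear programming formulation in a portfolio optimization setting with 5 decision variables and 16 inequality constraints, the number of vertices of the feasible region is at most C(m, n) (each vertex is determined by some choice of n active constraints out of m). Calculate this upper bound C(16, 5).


Each vertex corresponds to some choice of n active constraints out of m, so the number of vertices is at most C(m, n) = m! / (n!(m-n)!).
m = 16, n = 5
Numerator: 16 * 15 * 14 * 13 * 12
Denominator: 5! = 120
C(16, 5) = 4368


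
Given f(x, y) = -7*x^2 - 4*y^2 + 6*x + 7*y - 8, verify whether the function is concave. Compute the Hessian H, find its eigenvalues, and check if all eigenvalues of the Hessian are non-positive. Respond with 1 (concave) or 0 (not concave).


The Hessian of f(x,y) = -7*x^2 - 4*y^2 + 6*x + 7*y - 8 is:
H = [[-14, 0], [0, -8]]
Trace = -14 - 8 = -22
Determinant = -14*-8 - (0)^2 = 112
Discriminant = (-22)^2 - 4*112 = 36.0
Eigenvalues: lambda_1 = -14.0, lambda_2 = -8.0
The function is concave.

1


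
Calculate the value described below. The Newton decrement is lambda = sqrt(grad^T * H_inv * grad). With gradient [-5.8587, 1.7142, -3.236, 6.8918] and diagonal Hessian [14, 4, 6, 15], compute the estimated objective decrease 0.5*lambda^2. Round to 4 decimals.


Step 1: H is diagonal, so H^(-1) * g = [-0.4185, 0.4286, -0.5393, 0.4595].
Step 2: g^T H^(-1) g = sum_i g_i^2 / H_ii
  = (-5.8587)^2/14 + (1.7142)^2/4 + (-3.236)^2/6 + (6.8918)^2/15
  = 2.4517 + 0.7346 + 1.7453 + 3.1665 = 8.0981
Step 3: Objective decrease = 0.5 * g^T H^(-1) g = 4.0491


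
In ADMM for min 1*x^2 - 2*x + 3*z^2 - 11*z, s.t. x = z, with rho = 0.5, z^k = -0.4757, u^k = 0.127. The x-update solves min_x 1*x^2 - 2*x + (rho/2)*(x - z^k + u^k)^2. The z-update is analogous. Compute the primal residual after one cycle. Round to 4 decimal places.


ADMM iteration with rho = 0.5, z^k = -0.4757, u^k = 0.127
Step 1: x-update.
Minimize 1*x^2 - 2*x + (0.5/2)*(x + 0.4757 + 0.127)^2
FOC: (2*1 + 0.5)*x = 2 + 0.5*(-0.4757 - 0.127)
x^{k+1} = 0.6795
Step 2: z-update.
Minimize 3*z^2 - 11*z + (0.5/2)*(0.6795 - z + 0.127)^2
FOC: (2*3 + 0.5)*z = 11 + 0.5*(0.6795 + 0.127)
z^{k+1} = 1.7543
Step 3: u-update.
u^{k+1} = 0.127 + 0.6795 - 1.7543 = -0.9479
Step 4: Primal residual = |0.6795 - 1.7543| = 1.0749


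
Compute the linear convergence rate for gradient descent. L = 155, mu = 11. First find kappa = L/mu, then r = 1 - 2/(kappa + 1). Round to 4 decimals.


Step 1: Compute the condition number.
kappa = L/mu = 155/11 = 14.0909
Step 2: Compute the convergence rate.
r = 1 - 2/(kappa + 1) = 1 - 2*mu/(L + mu) = (L - mu)/(L + mu) = 144/166 = 0.8675


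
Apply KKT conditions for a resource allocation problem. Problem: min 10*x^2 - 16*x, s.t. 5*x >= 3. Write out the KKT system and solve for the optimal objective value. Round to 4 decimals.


Step 1: Try lambda = 0 (constraint inactive).
Stationarity: 2*10*x - 16 = 0
x* = 16/(2*10) = 0.8
Check constraint: 5*0.8 = 4.0 >= 3 -- satisfied.
Step 2: Compute optimal value.
f(x*) = 10*0.8^2 - 16*0.8 = -6.4


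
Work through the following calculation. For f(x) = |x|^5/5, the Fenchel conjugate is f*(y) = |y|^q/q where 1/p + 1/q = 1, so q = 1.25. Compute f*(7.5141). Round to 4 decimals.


The conjugate exponent q satisfies 1/p + 1/q = 1.
p = 5, so q = 5/(5 - 1) = 1.25
|y|^q = 7.5141^1.25 = 12.4407
f*(7.5141) = 12.4407 / 1.25 = 9.9526


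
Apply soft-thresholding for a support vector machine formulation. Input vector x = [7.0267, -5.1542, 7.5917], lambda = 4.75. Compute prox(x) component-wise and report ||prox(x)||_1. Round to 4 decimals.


Soft-thresholding with lambda = 4.75:
prox(7.0267) = sign(7.0267)*max(|7.0267| - 4.75, 0) = 2.2767
prox(-5.1542) = sign(-5.1542)*max(|-5.1542| - 4.75, 0) = -0.4042
prox(7.5917) = sign(7.5917)*max(|7.5917| - 4.75, 0) = 2.8417
prox(x) = [2.2767, -0.4042, 2.8417]
||prox(x)||_1 = 2.2767 + 0.4042 + 2.8417 = 5.5226


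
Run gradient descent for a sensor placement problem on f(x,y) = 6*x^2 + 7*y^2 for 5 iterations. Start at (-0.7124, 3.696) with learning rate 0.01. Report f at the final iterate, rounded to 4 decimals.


Gradient descent on f(x,y) = 6*x^2 + 7*y^2.
Starting point: (-0.7124, 3.696), alpha = 0.01
Step 1: grad_x = 2*6*-0.7124 = -8.5488, grad_y = 2*7*3.696 = 51.744
  x_1 = -0.7124 - 0.01*-8.5488 = -0.6269
  y_1 = 3.696 - 0.01*51.744 = 3.1786
Step 2: grad_x = 2*6*-0.6269 = -7.5229, grad_y = 2*7*3.1786 = 44.4998
  x_2 = -0.6269 - 0.01*-7.5229 = -0.5517
  y_2 = 3.1786 - 0.01*44.4998 = 2.7336
Step 3: grad_x = 2*6*-0.5517 = -6.6202, grad_y = 2*7*2.7336 = 38.2699
  x_3 = -0.5517 - 0.01*-6.6202 = -0.4855
  y_3 = 2.7336 - 0.01*38.2699 = 2.3509
Step 4: grad_x = 2*6*-0.4855 = -5.8258, grad_y = 2*7*2.3509 = 32.9121
  x_4 = -0.4855 - 0.01*-5.8258 = -0.4272
  y_4 = 2.3509 - 0.01*32.9121 = 2.0217
Step 5: grad_x = 2*6*-0.4272 = -5.1267, grad_y = 2*7*2.0217 = 28.3044
  x_5 = -0.4272 - 0.01*-5.1267 = -0.376
  y_5 = 2.0217 - 0.01*28.3044 = 1.7387
f(-0.376, 1.7387) = 6*(-0.376)^2 + 7*1.7387^2 = 22.0096


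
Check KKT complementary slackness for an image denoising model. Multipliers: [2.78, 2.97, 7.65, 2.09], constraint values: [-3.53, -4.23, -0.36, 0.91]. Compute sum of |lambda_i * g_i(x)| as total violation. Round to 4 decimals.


KKT complementary slackness check:
lambda_1 * g_1 = 2.78 * -3.53 = -9.8134
lambda_2 * g_2 = 2.97 * -4.23 = -12.5631
lambda_3 * g_3 = 7.65 * -0.36 = -2.754
lambda_4 * g_4 = 2.09 * 0.91 = 1.9019
Total violation = 9.8134 + 12.5631 + 2.754 + 1.9019 = 27.0324


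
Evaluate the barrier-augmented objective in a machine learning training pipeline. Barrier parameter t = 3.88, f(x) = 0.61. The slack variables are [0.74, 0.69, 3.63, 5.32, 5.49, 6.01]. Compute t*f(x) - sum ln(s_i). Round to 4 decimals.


Step 1: Compute log-barrier.
ln values: [-0.3011, -0.3711, 1.2892, 1.6715, 1.7029, 1.7934]
phi = -(-0.3011 - 0.3711 + 1.2892 + 1.6715 + 1.7029 + 1.7934) = -5.7849
Step 2: Compute augmented objective.
t*f(x) = 3.88*0.61 = 2.3668
Total = 2.3668 - 5.7849 = -3.4181


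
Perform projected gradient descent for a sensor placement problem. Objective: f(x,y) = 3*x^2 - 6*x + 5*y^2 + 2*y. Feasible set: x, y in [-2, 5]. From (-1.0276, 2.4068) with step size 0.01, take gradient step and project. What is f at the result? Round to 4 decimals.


Step 1: Compute gradient at (-1.0276, 2.4068).
grad_x = 2*3*-1.0276 - 6 = -12.1656
grad_y = 2*5*2.4068 + 2 = 26.068
Step 2: Gradient step.
x_raw = -1.0276 - 0.01*-12.1656 = -0.9059
y_raw = 2.4068 - 0.01*26.068 = 2.1461
Step 3: Project onto [-2, 5].
x_proj = clip(-0.9059) = -0.9059
y_proj = clip(2.1461) = 2.1461
Step 4: Evaluate f.
f(-0.9059, 2.1461) = 35.2193


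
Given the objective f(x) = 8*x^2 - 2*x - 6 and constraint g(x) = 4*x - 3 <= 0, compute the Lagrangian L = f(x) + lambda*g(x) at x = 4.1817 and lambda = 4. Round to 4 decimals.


Step 1: Evaluate f(x).
f(4.1817) = 8*4.1817^2 - 2*4.1817 - 6 = 125.5295
Step 2: Evaluate g(x).
g(4.1817) = 4*4.1817 - 3 = 13.7268
Step 3: Compute Lagrangian.
L = 125.5295 + 4*13.7268 = 180.4367


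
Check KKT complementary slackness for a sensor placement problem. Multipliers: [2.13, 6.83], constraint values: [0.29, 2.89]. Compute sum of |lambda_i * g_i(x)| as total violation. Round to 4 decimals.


KKT complementary slackness check:
lambda_1 * g_1 = 2.13 * 0.29 = 0.6177
lambda_2 * g_2 = 6.83 * 2.89 = 19.7387
Total violation = 0.6177 + 19.7387 = 20.3564


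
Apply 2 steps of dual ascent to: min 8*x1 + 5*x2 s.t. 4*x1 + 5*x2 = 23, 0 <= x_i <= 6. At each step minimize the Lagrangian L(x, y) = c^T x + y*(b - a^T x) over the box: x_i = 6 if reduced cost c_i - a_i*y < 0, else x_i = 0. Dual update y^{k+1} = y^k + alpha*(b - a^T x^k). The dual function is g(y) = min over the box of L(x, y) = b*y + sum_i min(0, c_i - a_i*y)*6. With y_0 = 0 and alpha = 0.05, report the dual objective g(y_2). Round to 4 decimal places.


Dual ascent for LP: min 8*x1 + 5*x2, 4*x1 + 5*x2 = 23, 0 <= x_i <= 6
Step 1: y^k = 0.0, reduced costs: (8.0, 5.0)
  x^k = (0.0, 0.0), subgradient = b - a^T x = 23.0
  y^{k+1} = 0.0 + 0.05*23.0 = 1.15
Step 2: y^k = 1.15, reduced costs: (3.4, -0.75)
  x^k = (0.0, 6.0), subgradient = b - a^T x = -7.0
  y^{k+1} = 1.15 + 0.05*-7.0 = 0.8
Dual objective at y_2 = 0.8: reduced costs (4.8, 1.0), box minimizer x = (0.0, 0.0)
g(y_2) = b*y + (c1 - a1*y)*x1 + (c2 - a2*y)*x2 = 23*0.8 + 4.8*0.0 + 1.0*0.0 = 18.4 + 0.0 + 0.0 = 18.4


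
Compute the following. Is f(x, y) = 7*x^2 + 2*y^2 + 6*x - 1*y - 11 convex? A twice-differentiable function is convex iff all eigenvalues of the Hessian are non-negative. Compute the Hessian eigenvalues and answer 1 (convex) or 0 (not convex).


The Hessian of f(x,y) = 7*x^2 + 2*y^2 + 6*x - 1*y - 11 is:
H = [[14, 0], [0, 4]]
Trace = 14 + 4 = 18
Determinant = 14*4 - (0)^2 = 56
Discriminant = (18)^2 - 4*56 = 100.0
Eigenvalues: lambda_1 = 4.0, lambda_2 = 14.0
The function is convex.

1


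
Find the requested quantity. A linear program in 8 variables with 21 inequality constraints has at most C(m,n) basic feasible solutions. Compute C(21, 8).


Each vertex corresponds to some choice of n active constraints out of m, so the number of vertices is at most C(m, n) = m! / (n!(m-n)!).
m = 21, n = 8
Numerator: 21 * 20 * 19 * 18 * 17 * 16 * 15 * 14
Denominator: 8! = 40320
C(21, 8) = 203490


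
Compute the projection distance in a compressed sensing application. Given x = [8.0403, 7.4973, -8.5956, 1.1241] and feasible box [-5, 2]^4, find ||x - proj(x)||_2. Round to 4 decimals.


Project each component onto [-5, 2].
clip(8.0403) = 2.0, clip(7.4973) = 2.0, clip(-8.5956) = -5.0, clip(1.1241) = 1.1241
Projection = [2.0, 2.0, -5.0, 1.1241]
Squared diffs: [36.4852, 30.2203, 12.9283, 0.0]
Distance = sqrt(79.6338) = 8.9238


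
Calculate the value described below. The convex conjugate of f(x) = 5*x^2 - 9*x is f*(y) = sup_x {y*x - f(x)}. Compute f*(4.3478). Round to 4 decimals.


f*(y) = sup_x {y*x - a*x^2 - b*x} = sup_x {(y-b)*x - a*x^2}
FOC: (y - b) - 2a*x = 0 => x* = (y - b)/(2a)
x* = (4.3478 + 9)/(2*5) = 1.3348
f*(4.3478) = (y-b)^2/(4a) = (4.3478 + 9)^2/(4*5)
= 178.1638/20 = 8.9082


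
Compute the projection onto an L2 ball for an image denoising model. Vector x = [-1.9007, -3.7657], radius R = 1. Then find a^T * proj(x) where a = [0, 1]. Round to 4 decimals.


Step 1: Compute ||x|| (intermediates to 6 decimals).
||x|| = sqrt((-1.9007)^2 + (-3.7657)^2) = 4.218194
Step 2: Project.
Since ||x|| > R, scale = R/||x|| = 1/4.218194 = 0.237068, proj(x) = scale * x
proj(x) = [-0.450595, -0.892727]
Step 3: Dot product.
a^T * proj(x) = 0*(-0.450595) + 1*(-0.892727) = -0.8927


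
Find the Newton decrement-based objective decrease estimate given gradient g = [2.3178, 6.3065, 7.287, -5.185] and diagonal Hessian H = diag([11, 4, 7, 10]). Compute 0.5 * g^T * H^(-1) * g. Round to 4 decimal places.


Step 1: H is diagonal, so H^(-1) * g = [0.2107, 1.5766, 1.041, -0.5185].
Step 2: g^T H^(-1) g = sum_i g_i^2 / H_ii
  = (2.3178)^2/11 + (6.3065)^2/4 + (7.287)^2/7 + (-5.185)^2/10
  = 0.4884 + 9.943 + 7.5858 + 2.6884 = 20.7056
Step 3: Objective decrease = 0.5 * g^T H^(-1) g = 10.3528


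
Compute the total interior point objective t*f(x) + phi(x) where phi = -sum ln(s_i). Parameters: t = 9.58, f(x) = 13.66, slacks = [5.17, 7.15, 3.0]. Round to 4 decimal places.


Step 1: Compute log-barrier.
ln values: [1.6429, 1.9671, 1.0986]
phi = -(1.6429 + 1.9671 + 1.0986) = -4.7086
Step 2: Compute augmented objective.
t*f(x) = 9.58*13.66 = 130.8628
Total = 130.8628 - 4.7086 = 126.1542


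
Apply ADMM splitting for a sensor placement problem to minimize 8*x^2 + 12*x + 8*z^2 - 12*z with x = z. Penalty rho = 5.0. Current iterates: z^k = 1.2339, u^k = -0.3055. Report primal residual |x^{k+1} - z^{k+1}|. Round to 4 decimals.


ADMM iteration with rho = 5.0, z^k = 1.2339, u^k = -0.3055
Step 1: x-update.
Minimize 8*x^2 + 12*x + (5.0/2)*(x - 1.2339 - 0.3055)^2
FOC: (2*8 + 5.0)*x = -12 + 5.0*(1.2339 + 0.3055)
x^{k+1} = -0.2049
Step 2: z-update.
Minimize 8*z^2 - 12*z + (5.0/2)*(-0.2049 - z - 0.3055)^2
FOC: (2*8 + 5.0)*z = 12 + 5.0*(-0.2049 - 0.3055)
z^{k+1} = 0.4499
Step 3: u-update.
u^{k+1} = -0.3055 - 0.2049 - 0.4499 = -0.9603
Step 4: Primal residual = |-0.2049 - 0.4499| = 0.6548


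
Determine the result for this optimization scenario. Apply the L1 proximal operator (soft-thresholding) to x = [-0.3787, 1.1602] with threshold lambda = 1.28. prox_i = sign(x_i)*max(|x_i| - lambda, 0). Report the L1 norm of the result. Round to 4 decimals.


Soft-thresholding with lambda = 1.28:
prox(-0.3787) = sign(-0.3787)*max(|-0.3787| - 1.28, 0) = 0.0
prox(1.1602) = sign(1.1602)*max(|1.1602| - 1.28, 0) = 0.0
prox(x) = [0.0, 0.0]
||prox(x)||_1 = 0.0 + 0.0 = 0.0


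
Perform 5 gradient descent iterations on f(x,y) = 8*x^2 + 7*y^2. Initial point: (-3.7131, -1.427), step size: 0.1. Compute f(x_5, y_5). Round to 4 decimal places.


Gradient descent on f(x,y) = 8*x^2 + 7*y^2.
Starting point: (-3.7131, -1.427), alpha = 0.1
Step 1: grad_x = 2*8*-3.7131 = -59.4096, grad_y = 2*7*-1.427 = -19.978
  x_1 = -3.7131 - 0.1*-59.4096 = 2.2279
  y_1 = -1.427 - 0.1*-19.978 = 0.5708
Step 2: grad_x = 2*8*2.2279 = 35.6458, grad_y = 2*7*0.5708 = 7.9912
  x_2 = 2.2279 - 0.1*35.6458 = -1.3367
  y_2 = 0.5708 - 0.1*7.9912 = -0.2283
Step 3: grad_x = 2*8*-1.3367 = -21.3875, grad_y = 2*7*-0.2283 = -3.1965
  x_3 = -1.3367 - 0.1*-21.3875 = 0.802
  y_3 = -0.2283 - 0.1*-3.1965 = 0.0913
Step 4: grad_x = 2*8*0.802 = 12.8325, grad_y = 2*7*0.0913 = 1.2786
  x_4 = 0.802 - 0.1*12.8325 = -0.4812
  y_4 = 0.0913 - 0.1*1.2786 = -0.0365
Step 5: grad_x = 2*8*-0.4812 = -7.6995, grad_y = 2*7*-0.0365 = -0.5114
  x_5 = -0.4812 - 0.1*-7.6995 = 0.2887
  y_5 = -0.0365 - 0.1*-0.5114 = 0.0146
f(0.2887, 0.0146) = 8*0.2887^2 + 7*0.0146^2 = 0.6684


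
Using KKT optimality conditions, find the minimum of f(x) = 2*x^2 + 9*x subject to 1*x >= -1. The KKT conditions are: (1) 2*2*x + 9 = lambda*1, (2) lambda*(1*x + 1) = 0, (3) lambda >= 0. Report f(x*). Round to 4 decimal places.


Step 1: Try lambda = 0 (constraint inactive).
x_unc = -9/(2*2) = -2.25
Check: 1*-2.25 = -2.25 < -1 -- violated!
Step 2: Constraint must be active: 1*x = -1
x* = -1/1 = -1.0
lambda = (2*2*(-1.0) + 9)/1 = 5.0
Step 3: Compute optimal value.
f(x*) = 2*(-1.0)^2 + 9*(-1.0) = -7.0


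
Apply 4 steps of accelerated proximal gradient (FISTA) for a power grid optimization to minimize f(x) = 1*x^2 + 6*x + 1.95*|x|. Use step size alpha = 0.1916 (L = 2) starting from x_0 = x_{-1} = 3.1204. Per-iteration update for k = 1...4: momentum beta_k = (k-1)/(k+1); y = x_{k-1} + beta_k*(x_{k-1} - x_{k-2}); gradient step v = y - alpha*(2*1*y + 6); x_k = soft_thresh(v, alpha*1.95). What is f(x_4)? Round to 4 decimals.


FISTA on f(x) = 1*x^2 + 6*x + 1.95*|x|
L = 2, alpha = 0.1916
Iteration 1: beta = 0.0, y = 3.1204 + 0.0*(3.1204 - 3.1204) = 3.1204
  grad(y) = 12.2408, v = y - alpha*grad = 0.7751
  prox(v) = soft_thresh(0.7751, 0.3736) = 0.4014
Iteration 2: beta = 0.3333, y = 0.4014 + 0.3333*(0.4014 - 3.1204) = -0.5049
  grad(y) = 4.9902, v = y - alpha*grad = -1.461
  prox(v) = soft_thresh(-1.461, 0.3736) = -1.0874
Iteration 3: beta = 0.5, y = -1.0874 + 0.5*(-1.0874 - 0.4014) = -1.8318
  grad(y) = 2.3364, v = y - alpha*grad = -2.2795
  prox(v) = soft_thresh(-2.2795, 0.3736) = -1.9058
Iteration 4: beta = 0.6, y = -1.9058 + 0.6*(-1.9058 + 1.0874) = -2.3969
  grad(y) = 1.2062, v = y - alpha*grad = -2.628
  prox(v) = soft_thresh(-2.628, 0.3736) = -2.2544
f(x_4) = 1*(-2.2544)^2 + 6*(-2.2544) + 1.95*|-2.2544| = -4.048


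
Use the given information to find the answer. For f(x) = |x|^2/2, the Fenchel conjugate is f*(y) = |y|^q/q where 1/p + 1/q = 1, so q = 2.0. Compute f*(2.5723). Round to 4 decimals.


The conjugate exponent q satisfies 1/p + 1/q = 1.
p = 2, so q = 2/(2 - 1) = 2.0
|y|^q = 2.5723^2.0 = 6.6167
f*(2.5723) = 6.6167 / 2.0 = 3.3084


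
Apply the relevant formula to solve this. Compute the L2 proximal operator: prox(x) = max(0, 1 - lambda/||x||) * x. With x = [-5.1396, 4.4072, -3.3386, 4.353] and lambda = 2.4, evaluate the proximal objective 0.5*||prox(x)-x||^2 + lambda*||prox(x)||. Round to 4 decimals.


Step 1: Compute ||x||.
||x|| = 8.714
Step 2: Compute scaling factor.
scale = max(0, 1 - 2.4/8.714) = 0.7246
Step 3: prox(x) = [-3.7241, 3.1934, -2.4191, 3.1541]
||prox(x)|| = 6.314
Step 4: Proximal objective.
0.5*||prox-x||^2 = 2.88
lambda*||prox|| = 15.1536
Total = 18.0336


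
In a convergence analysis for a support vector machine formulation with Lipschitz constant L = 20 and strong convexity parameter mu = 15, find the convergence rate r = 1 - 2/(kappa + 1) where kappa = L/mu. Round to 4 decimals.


Step 1: Compute the condition number.
kappa = L/mu = 20/15 = 1.3333
Step 2: Compute the convergence rate.
r = 1 - 2/(kappa + 1) = 1 - 2*mu/(L + mu) = (L - mu)/(L + mu) = 5/35 = 0.1429


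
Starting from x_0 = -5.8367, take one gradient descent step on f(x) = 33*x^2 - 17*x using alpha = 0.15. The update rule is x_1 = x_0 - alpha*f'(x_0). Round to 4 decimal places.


We compute the gradient at x_0 and apply the update.
f'(x) = 66*x - 17
f'(-5.8367) = 66*-5.8367 - 17 = -402.2222
x_1 = -5.8367 - 0.15*-402.2222 = 54.4966


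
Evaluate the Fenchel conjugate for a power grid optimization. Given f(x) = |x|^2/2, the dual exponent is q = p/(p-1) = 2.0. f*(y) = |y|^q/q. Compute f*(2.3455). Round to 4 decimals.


The conjugate exponent q satisfies 1/p + 1/q = 1.
p = 2, so q = 2/(2 - 1) = 2.0
|y|^q = 2.3455^2.0 = 5.5014
f*(2.3455) = 5.5014 / 2.0 = 2.7507


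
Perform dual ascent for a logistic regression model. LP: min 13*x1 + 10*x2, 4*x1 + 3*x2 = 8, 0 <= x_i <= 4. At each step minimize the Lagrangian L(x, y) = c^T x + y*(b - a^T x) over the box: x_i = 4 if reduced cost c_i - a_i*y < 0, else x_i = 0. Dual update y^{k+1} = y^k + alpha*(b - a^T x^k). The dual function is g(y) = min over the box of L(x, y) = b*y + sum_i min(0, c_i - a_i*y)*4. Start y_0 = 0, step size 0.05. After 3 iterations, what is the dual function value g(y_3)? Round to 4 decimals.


Dual ascent for LP: min 13*x1 + 10*x2, 4*x1 + 3*x2 = 8, 0 <= x_i <= 4
Step 1: y^k = 0.0, reduced costs: (13.0, 10.0)
  x^k = (0.0, 0.0), subgradient = b - a^T x = 8.0
  y^{k+1} = 0.0 + 0.05*8.0 = 0.4
Step 2: y^k = 0.4, reduced costs: (11.4, 8.8)
  x^k = (0.0, 0.0), subgradient = b - a^T x = 8.0
  y^{k+1} = 0.4 + 0.05*8.0 = 0.8
Step 3: y^k = 0.8, reduced costs: (9.8, 7.6)
  x^k = (0.0, 0.0), subgradient = b - a^T x = 8.0
  y^{k+1} = 0.8 + 0.05*8.0 = 1.2
Dual objective at y_3 = 1.2: reduced costs (8.2, 6.4), box minimizer x = (0.0, 0.0)
g(y_3) = b*y + (c1 - a1*y)*x1 + (c2 - a2*y)*x2 = 8*1.2 + 8.2*0.0 + 6.4*0.0 = 9.6 + 0.0 + 0.0 = 9.6


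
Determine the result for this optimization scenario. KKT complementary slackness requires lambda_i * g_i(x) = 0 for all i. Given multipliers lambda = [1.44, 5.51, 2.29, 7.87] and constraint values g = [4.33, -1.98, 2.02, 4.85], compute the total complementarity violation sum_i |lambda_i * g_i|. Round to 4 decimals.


KKT complementary slackness check:
lambda_1 * g_1 = 1.44 * 4.33 = 6.2352
lambda_2 * g_2 = 5.51 * -1.98 = -10.9098
lambda_3 * g_3 = 2.29 * 2.02 = 4.6258
lambda_4 * g_4 = 7.87 * 4.85 = 38.1695
Total violation = 6.2352 + 10.9098 + 4.6258 + 38.1695 = 59.9403


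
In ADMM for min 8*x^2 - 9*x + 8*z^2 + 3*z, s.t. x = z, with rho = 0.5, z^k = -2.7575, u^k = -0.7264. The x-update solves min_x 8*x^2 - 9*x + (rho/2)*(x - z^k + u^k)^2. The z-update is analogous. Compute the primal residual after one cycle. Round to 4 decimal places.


ADMM iteration with rho = 0.5, z^k = -2.7575, u^k = -0.7264
Step 1: x-update.
Minimize 8*x^2 - 9*x + (0.5/2)*(x + 2.7575 - 0.7264)^2
FOC: (2*8 + 0.5)*x = 9 + 0.5*(-2.7575 + 0.7264)
x^{k+1} = 0.4839
Step 2: z-update.
Minimize 8*z^2 + 3*z + (0.5/2)*(0.4839 - z - 0.7264)^2
FOC: (2*8 + 0.5)*z = -3 + 0.5*(0.4839 - 0.7264)
z^{k+1} = -0.1892
Step 3: u-update.
u^{k+1} = -0.7264 + 0.4839 + 0.1892 = -0.0533
Step 4: Primal residual = |0.4839 + 0.1892| = 0.6731


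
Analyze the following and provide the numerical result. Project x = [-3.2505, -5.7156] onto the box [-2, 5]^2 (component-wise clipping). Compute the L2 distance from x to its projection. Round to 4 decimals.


Project each component onto [-2, 5].
clip(-3.2505) = -2.0, clip(-5.7156) = -2.0
Projection = [-2.0, -2.0]
Squared diffs: [1.5638, 13.8057]
Distance = sqrt(15.3695) = 3.9204


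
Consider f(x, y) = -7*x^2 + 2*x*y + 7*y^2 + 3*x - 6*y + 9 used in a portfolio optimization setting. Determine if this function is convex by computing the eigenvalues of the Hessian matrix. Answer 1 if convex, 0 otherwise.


The Hessian of f(x,y) = -7*x^2 + 2*x*y + 7*y^2 + 3*x - 6*y + 9 is:
H = [[-14, 2], [2, 14]]
Trace = -14 + 14 = 0
Determinant = -14*14 - (2)^2 = -200
Discriminant = (0)^2 - 4*-200 = 800.0
Eigenvalues: lambda_1 = -14.1421, lambda_2 = 14.1421
The function is not convex.

0


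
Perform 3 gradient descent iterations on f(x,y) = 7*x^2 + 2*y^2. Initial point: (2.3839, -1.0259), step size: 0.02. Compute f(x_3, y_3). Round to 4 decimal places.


Gradient descent on f(x,y) = 7*x^2 + 2*y^2.
Starting point: (2.3839, -1.0259), alpha = 0.02
Step 1: grad_x = 2*7*2.3839 = 33.3746, grad_y = 2*2*-1.0259 = -4.1036
  x_1 = 2.3839 - 0.02*33.3746 = 1.7164
  y_1 = -1.0259 - 0.02*-4.1036 = -0.9438
Step 2: grad_x = 2*7*1.7164 = 24.0297, grad_y = 2*2*-0.9438 = -3.7753
  x_2 = 1.7164 - 0.02*24.0297 = 1.2358
  y_2 = -0.9438 - 0.02*-3.7753 = -0.8683
Step 3: grad_x = 2*7*1.2358 = 17.3014, grad_y = 2*2*-0.8683 = -3.4733
  x_3 = 1.2358 - 0.02*17.3014 = 0.8898
  y_3 = -0.8683 - 0.02*-3.4733 = -0.7989
f(0.8898, -0.7989) = 7*0.8898^2 + 2*(-0.7989)^2 = 6.8184


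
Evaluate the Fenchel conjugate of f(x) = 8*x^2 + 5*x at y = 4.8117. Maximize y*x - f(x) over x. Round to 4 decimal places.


f*(y) = sup_x {y*x - a*x^2 - b*x} = sup_x {(y-b)*x - a*x^2}
FOC: (y - b) - 2a*x = 0 => x* = (y - b)/(2a)
x* = (4.8117 - 5)/(2*8) = -0.0118
f*(4.8117) = (y-b)^2/(4a) = (4.8117 - 5)^2/(4*8)
= 0.0355/32 = 0.0011


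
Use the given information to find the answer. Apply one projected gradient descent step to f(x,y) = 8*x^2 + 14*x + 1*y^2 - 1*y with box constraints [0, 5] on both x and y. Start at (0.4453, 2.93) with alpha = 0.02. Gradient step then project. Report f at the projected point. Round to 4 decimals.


Step 1: Compute gradient at (0.4453, 2.93).
grad_x = 2*8*0.4453 + 14 = 21.1248
grad_y = 2*1*2.93 - 1 = 4.86
Step 2: Gradient step.
x_raw = 0.4453 - 0.02*21.1248 = 0.0228
y_raw = 2.93 - 0.02*4.86 = 2.8328
Step 3: Project onto [0, 5].
x_proj = clip(0.0228) = 0.0228
y_proj = clip(2.8328) = 2.8328
Step 4: Evaluate f.
f(0.0228, 2.8328) = 5.5154


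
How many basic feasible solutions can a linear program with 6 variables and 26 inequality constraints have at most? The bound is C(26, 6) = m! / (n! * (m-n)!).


Each vertex corresponds to some choice of n active constraints out of m, so the number of vertices is at most C(m, n) = m! / (n!(m-n)!).
m = 26, n = 6
Numerator: 26 * 25 * 24 * 23 * 22 * 21
Denominator: 6! = 720
C(26, 6) = 230230


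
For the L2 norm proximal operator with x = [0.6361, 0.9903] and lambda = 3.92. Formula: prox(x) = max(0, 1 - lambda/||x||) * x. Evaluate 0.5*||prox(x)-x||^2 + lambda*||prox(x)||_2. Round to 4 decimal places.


Step 1: Compute ||x||.
||x|| = 1.177
Step 2: Compute scaling factor.
scale = max(0, 1 - 3.92/1.177) = 0.0
Step 3: prox(x) = [0.0, 0.0]
||prox(x)|| = 0.0
Step 4: Proximal objective.
0.5*||prox-x||^2 = 0.6927
lambda*||prox|| = 0.0
Total = 0.6927


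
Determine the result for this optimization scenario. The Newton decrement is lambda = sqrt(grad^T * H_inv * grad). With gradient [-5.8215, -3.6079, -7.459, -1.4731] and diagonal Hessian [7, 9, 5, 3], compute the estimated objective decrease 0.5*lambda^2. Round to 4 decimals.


Step 1: H is diagonal, so H^(-1) * g = [-0.8316, -0.4009, -1.4918, -0.491].
Step 2: g^T H^(-1) g = sum_i g_i^2 / H_ii
  = (-5.8215)^2/7 + (-3.6079)^2/9 + (-7.459)^2/5 + (-1.4731)^2/3
  = 4.8414 + 1.4463 + 11.1273 + 0.7233 = 18.1384
Step 3: Objective decrease = 0.5 * g^T H^(-1) g = 9.0692


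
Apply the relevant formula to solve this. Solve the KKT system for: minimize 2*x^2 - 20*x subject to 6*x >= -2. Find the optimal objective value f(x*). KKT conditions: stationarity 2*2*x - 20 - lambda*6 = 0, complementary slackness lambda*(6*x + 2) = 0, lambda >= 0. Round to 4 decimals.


Step 1: Try lambda = 0 (constraint inactive).
Stationarity: 2*2*x - 20 = 0
x* = 20/(2*2) = 5.0
Check constraint: 6*5.0 = 30.0 >= -2 -- satisfied.
Step 2: Compute optimal value.
f(x*) = 2*5.0^2 - 20*5.0 = -50.0


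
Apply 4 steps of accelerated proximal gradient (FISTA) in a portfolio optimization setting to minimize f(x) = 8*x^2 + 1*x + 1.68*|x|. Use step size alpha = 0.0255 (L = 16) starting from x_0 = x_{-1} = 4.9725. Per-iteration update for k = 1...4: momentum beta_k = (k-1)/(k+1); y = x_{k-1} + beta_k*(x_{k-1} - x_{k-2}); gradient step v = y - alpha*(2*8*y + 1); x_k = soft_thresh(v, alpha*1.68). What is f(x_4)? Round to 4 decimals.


FISTA on f(x) = 8*x^2 + 1*x + 1.68*|x|
L = 16, alpha = 0.0255
Iteration 1: beta = 0.0, y = 4.9725 + 0.0*(4.9725 - 4.9725) = 4.9725
  grad(y) = 80.56, v = y - alpha*grad = 2.9182
  prox(v) = soft_thresh(2.9182, 0.0428) = 2.8754
Iteration 2: beta = 0.3333, y = 2.8754 + 0.3333*(2.8754 - 4.9725) = 2.1763
  grad(y) = 35.8214, v = y - alpha*grad = 1.2629
  prox(v) = soft_thresh(1.2629, 0.0428) = 1.2201
Iteration 3: beta = 0.5, y = 1.2201 + 0.5*(1.2201 - 2.8754) = 0.3924
  grad(y) = 7.2782, v = y - alpha*grad = 0.2068
  prox(v) = soft_thresh(0.2068, 0.0428) = 0.164
Iteration 4: beta = 0.6, y = 0.164 + 0.6*(0.164 - 1.2201) = -0.4697
  grad(y) = -6.5153, v = y - alpha*grad = -0.3036
  prox(v) = soft_thresh(-0.3036, 0.0428) = -0.2607
f(x_4) = 8*(-0.2607)^2 + 1*(-0.2607) + 1.68*|-0.2607| = 0.7211


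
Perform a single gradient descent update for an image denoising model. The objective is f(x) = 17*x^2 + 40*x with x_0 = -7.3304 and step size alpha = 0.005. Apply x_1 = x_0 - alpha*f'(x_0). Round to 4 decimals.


We compute the gradient at x_0 and apply the update.
f'(x) = 34*x + 40
f'(-7.3304) = 34*-7.3304 + 40 = -209.2336
x_1 = -7.3304 - 0.005*-209.2336 = -6.2842


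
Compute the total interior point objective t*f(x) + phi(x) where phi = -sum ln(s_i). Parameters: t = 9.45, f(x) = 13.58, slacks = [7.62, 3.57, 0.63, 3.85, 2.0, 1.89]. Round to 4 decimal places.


Step 1: Compute log-barrier.
ln values: [2.0308, 1.2726, -0.462, 1.3481, 0.6931, 0.6366]
phi = -(2.0308 + 1.2726 - 0.462 + 1.3481 + 0.6931 + 0.6366) = -5.5191
Step 2: Compute augmented objective.
t*f(x) = 9.45*13.58 = 128.331
Total = 128.331 - 5.5191 = 122.8119


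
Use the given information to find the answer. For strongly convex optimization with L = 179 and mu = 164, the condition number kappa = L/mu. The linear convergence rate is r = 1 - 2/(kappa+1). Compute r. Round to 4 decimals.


Step 1: Compute the condition number.
kappa = L/mu = 179/164 = 1.0915
Step 2: Compute the convergence rate.
r = 1 - 2/(kappa + 1) = 1 - 2*mu/(L + mu) = (L - mu)/(L + mu) = 15/343 = 0.0437


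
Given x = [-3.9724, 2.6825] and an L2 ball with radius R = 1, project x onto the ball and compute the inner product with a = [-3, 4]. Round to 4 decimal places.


Step 1: Compute ||x|| (intermediates to 6 decimals).
||x|| = sqrt((-3.9724)^2 + 2.6825^2) = 4.793304
Step 2: Project.
Since ||x|| > R, scale = R/||x|| = 1/4.793304 = 0.208624, proj(x) = scale * x
proj(x) = [-0.828738, 0.559634]
Step 3: Dot product.
a^T * proj(x) = -3*(-0.828738) + 4*0.559634 = 4.7248


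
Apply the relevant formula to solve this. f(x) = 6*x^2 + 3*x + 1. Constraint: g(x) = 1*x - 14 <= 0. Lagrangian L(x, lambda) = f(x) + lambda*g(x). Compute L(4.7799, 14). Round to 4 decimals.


Step 1: Evaluate f(x).
f(4.7799) = 6*4.7799^2 + 3*4.7799 + 1 = 152.4244
Step 2: Evaluate g(x).
g(4.7799) = 1*4.7799 - 14 = -9.2201
Step 3: Compute Lagrangian.
L = 152.4244 + 14*-9.2201 = 23.343


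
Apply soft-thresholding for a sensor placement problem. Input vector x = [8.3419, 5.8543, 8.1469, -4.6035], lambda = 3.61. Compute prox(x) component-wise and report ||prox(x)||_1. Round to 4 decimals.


Soft-thresholding with lambda = 3.61:
prox(8.3419) = sign(8.3419)*max(|8.3419| - 3.61, 0) = 4.7319
prox(5.8543) = sign(5.8543)*max(|5.8543| - 3.61, 0) = 2.2443
prox(8.1469) = sign(8.1469)*max(|8.1469| - 3.61, 0) = 4.5369
prox(-4.6035) = sign(-4.6035)*max(|-4.6035| - 3.61, 0) = -0.9935
prox(x) = [4.7319, 2.2443, 4.5369, -0.9935]
||prox(x)||_1 = 4.7319 + 2.2443 + 4.5369 + 0.9935 = 12.5066


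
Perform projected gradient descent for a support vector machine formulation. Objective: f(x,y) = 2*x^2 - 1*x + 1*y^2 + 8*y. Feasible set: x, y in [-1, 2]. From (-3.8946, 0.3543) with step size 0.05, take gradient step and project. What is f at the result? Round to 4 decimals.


Step 1: Compute gradient at (-3.8946, 0.3543).
grad_x = 2*2*-3.8946 - 1 = -16.5784
grad_y = 2*1*0.3543 + 8 = 8.7086
Step 2: Gradient step.
x_raw = -3.8946 - 0.05*-16.5784 = -3.0657
y_raw = 0.3543 - 0.05*8.7086 = -0.0811
Step 3: Project onto [-1, 2].
x_proj = clip(-3.0657) = -1.0
y_proj = clip(-0.0811) = -0.0811
Step 4: Evaluate f.
f(-1.0, -0.0811) = 2.3575


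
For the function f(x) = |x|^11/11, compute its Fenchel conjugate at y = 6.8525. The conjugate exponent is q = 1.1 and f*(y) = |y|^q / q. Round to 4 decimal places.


The conjugate exponent q satisfies 1/p + 1/q = 1.
p = 11, so q = 11/(11 - 1) = 1.1
|y|^q = 6.8525^1.1 = 8.3068
f*(6.8525) = 8.3068 / 1.1 = 7.5516


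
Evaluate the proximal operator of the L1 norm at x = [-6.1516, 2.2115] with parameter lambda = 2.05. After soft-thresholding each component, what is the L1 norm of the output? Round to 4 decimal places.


Soft-thresholding with lambda = 2.05:
prox(-6.1516) = sign(-6.1516)*max(|-6.1516| - 2.05, 0) = -4.1016
prox(2.2115) = sign(2.2115)*max(|2.2115| - 2.05, 0) = 0.1615
prox(x) = [-4.1016, 0.1615]
||prox(x)||_1 = 4.1016 + 0.1615 = 4.2631


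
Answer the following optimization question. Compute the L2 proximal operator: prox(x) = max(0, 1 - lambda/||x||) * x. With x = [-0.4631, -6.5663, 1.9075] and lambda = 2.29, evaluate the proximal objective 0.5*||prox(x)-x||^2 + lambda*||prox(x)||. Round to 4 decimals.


Step 1: Compute ||x||.
||x|| = 6.8534
Step 2: Compute scaling factor.
scale = max(0, 1 - 2.29/6.8534) = 0.6659
Step 3: prox(x) = [-0.3084, -4.3722, 1.2701]
||prox(x)|| = 4.5634
Step 4: Proximal objective.
0.5*||prox-x||^2 = 2.6221
lambda*||prox|| = 10.4502
Total = 13.0723


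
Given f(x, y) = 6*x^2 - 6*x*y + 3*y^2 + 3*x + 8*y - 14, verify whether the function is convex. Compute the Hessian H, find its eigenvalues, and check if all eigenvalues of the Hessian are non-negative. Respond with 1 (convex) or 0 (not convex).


The Hessian of f(x,y) = 6*x^2 - 6*x*y + 3*y^2 + 3*x + 8*y - 14 is:
H = [[12, -6], [-6, 6]]
Trace = 12 + 6 = 18
Determinant = 12*6 - (-6)^2 = 36
Discriminant = (18)^2 - 4*36 = 180.0
Eigenvalues: lambda_1 = 2.2918, lambda_2 = 15.7082
The function is convex.

1


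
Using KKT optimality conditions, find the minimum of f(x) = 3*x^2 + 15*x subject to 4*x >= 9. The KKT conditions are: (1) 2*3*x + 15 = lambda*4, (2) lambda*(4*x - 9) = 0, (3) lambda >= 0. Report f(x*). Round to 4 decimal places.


Step 1: Try lambda = 0 (constraint inactive).
x_unc = -15/(2*3) = -2.5
Check: 4*-2.5 = -10.0 < 9 -- violated!
Step 2: Constraint must be active: 4*x = 9
x* = 9/4 = 2.25
lambda = (2*3*2.25 + 15)/4 = 7.125
Step 3: Compute optimal value.
f(x*) = 3*2.25^2 + 15*2.25 = 48.9375


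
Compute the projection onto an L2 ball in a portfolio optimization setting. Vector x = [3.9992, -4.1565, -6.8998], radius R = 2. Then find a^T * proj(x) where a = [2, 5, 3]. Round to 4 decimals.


Step 1: Compute ||x|| (intermediates to 6 decimals).
||x|| = sqrt(3.9992^2 + (-4.1565)^2 + (-6.8998)^2) = 8.993183
Step 2: Project.
Since ||x|| > R, scale = R/||x|| = 2/8.993183 = 0.222391, proj(x) = scale * x
proj(x) = [0.889386, -0.924368, -1.534453]
Step 3: Dot product.
a^T * proj(x) = 2*0.889386 + 5*(-0.924368) + 3*(-1.534453) = -7.4464


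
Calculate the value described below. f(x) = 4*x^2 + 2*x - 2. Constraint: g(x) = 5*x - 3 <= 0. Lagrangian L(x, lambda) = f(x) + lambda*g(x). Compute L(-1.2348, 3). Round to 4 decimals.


Step 1: Evaluate f(x).
f(-1.2348) = 4*(-1.2348)^2 + 2*(-1.2348) - 2 = 1.6293
Step 2: Evaluate g(x).
g(-1.2348) = 5*-1.2348 - 3 = -9.174
Step 3: Compute Lagrangian.
L = 1.6293 + 3*-9.174 = -25.8927


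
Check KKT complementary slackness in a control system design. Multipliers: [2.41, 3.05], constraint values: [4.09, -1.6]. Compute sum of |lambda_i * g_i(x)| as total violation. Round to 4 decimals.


KKT complementary slackness check:
lambda_1 * g_1 = 2.41 * 4.09 = 9.8569
lambda_2 * g_2 = 3.05 * -1.6 = -4.88
Total violation = 9.8569 + 4.88 = 14.7369


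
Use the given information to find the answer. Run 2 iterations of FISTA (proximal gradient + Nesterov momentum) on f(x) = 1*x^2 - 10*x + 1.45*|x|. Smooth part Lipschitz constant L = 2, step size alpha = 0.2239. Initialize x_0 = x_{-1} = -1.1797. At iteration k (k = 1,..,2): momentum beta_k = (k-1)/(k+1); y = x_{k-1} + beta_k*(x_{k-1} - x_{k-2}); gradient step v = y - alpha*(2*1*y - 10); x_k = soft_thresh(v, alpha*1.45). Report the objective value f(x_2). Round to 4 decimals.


FISTA on f(x) = 1*x^2 - 10*x + 1.45*|x|
L = 2, alpha = 0.2239
Iteration 1: beta = 0.0, y = -1.1797 + 0.0*(-1.1797 + 1.1797) = -1.1797
  grad(y) = -12.3594, v = y - alpha*grad = 1.5876
  prox(v) = soft_thresh(1.5876, 0.3247) = 1.2629
Iteration 2: beta = 0.3333, y = 1.2629 + 0.3333*(1.2629 + 1.1797) = 2.0771
  grad(y) = -5.8458, v = y - alpha*grad = 3.386
  prox(v) = soft_thresh(3.386, 0.3247) = 3.0613
f(x_2) = 1*3.0613^2 - 10*3.0613 + 1.45*|3.0613| = -16.8026


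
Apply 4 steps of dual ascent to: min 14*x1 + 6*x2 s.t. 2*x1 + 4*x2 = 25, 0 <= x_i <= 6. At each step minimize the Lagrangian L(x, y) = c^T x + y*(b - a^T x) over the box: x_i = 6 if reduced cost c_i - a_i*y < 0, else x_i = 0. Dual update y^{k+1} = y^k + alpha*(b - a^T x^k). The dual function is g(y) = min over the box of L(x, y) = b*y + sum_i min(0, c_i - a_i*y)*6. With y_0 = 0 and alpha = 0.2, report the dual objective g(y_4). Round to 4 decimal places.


Dual ascent for LP: min 14*x1 + 6*x2, 2*x1 + 4*x2 = 25, 0 <= x_i <= 6
Step 1: y^k = 0.0, reduced costs: (14.0, 6.0)
  x^k = (0.0, 0.0), subgradient = b - a^T x = 25.0
  y^{k+1} = 0.0 + 0.2*25.0 = 5.0
Step 2: y^k = 5.0, reduced costs: (4.0, -14.0)
  x^k = (0.0, 6.0), subgradient = b - a^T x = 1.0
  y^{k+1} = 5.0 + 0.2*1.0 = 5.2
Step 3: y^k = 5.2, reduced costs: (3.6, -14.8)
  x^k = (0.0, 6.0), subgradient = b - a^T x = 1.0
  y^{k+1} = 5.2 + 0.2*1.0 = 5.4
Step 4: y^k = 5.4, reduced costs: (3.2, -15.6)
  x^k = (0.0, 6.0), subgradient = b - a^T x = 1.0
  y^{k+1} = 5.4 + 0.2*1.0 = 5.6
Dual objective at y_4 = 5.6: reduced costs (2.8, -16.4), box minimizer x = (0.0, 6.0)
g(y_4) = b*y + (c1 - a1*y)*x1 + (c2 - a2*y)*x2 = 25*5.6 + 2.8*0.0 + (-16.4)*6.0 = 140.0 + 0.0 - 98.4 = 41.6


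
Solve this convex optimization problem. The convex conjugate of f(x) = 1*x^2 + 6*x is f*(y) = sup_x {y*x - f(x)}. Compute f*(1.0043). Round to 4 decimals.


f*(y) = sup_x {y*x - a*x^2 - b*x} = sup_x {(y-b)*x - a*x^2}
FOC: (y - b) - 2a*x = 0 => x* = (y - b)/(2a)
x* = (1.0043 - 6)/(2*1) = -2.4979
f*(1.0043) = (y-b)^2/(4a) = (1.0043 - 6)^2/(4*1)
= 24.957/4 = 6.2393


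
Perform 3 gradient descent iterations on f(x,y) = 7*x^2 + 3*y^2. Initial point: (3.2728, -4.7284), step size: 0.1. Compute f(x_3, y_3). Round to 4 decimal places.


Gradient descent on f(x,y) = 7*x^2 + 3*y^2.
Starting point: (3.2728, -4.7284), alpha = 0.1
Step 1: grad_x = 2*7*3.2728 = 45.8192, grad_y = 2*3*-4.7284 = -28.3704
  x_1 = 3.2728 - 0.1*45.8192 = -1.3091
  y_1 = -4.7284 - 0.1*-28.3704 = -1.8914
Step 2: grad_x = 2*7*-1.3091 = -18.3277, grad_y = 2*3*-1.8914 = -11.3482
  x_2 = -1.3091 - 0.1*-18.3277 = 0.5236
  y_2 = -1.8914 - 0.1*-11.3482 = -0.7565
Step 3: grad_x = 2*7*0.5236 = 7.3311, grad_y = 2*3*-0.7565 = -4.5393
  x_3 = 0.5236 - 0.1*7.3311 = -0.2095
  y_3 = -0.7565 - 0.1*-4.5393 = -0.3026
f(-0.2095, -0.3026) = 7*(-0.2095)^2 + 3*(-0.3026)^2 = 0.5818
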